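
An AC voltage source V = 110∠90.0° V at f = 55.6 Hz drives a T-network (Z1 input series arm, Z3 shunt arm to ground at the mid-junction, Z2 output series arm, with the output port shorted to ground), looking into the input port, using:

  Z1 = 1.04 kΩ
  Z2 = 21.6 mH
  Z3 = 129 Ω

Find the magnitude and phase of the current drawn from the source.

Step 1 — Angular frequency: ω = 2π·f = 2π·55.6 = 349.3 rad/s.
Step 2 — Component impedances:
  Z1: Z = R = 1040 Ω
  Z2: Z = jωL = j·349.3·0.0216 = 0 + j7.546 Ω
  Z3: Z = R = 129 Ω
Step 3 — With the output port shorted to ground, the output series arm Z2 runs from the junction to ground; the shunt arm Z3 also runs from the junction to ground. They appear in parallel: Z3 || Z2 = 0.4399 + j7.52 Ω.
Step 4 — Series with input arm Z1: Z_in = Z1 + (Z3 || Z2) = 1040 + j7.52 Ω = 1040∠0.4° Ω.
Step 5 — Source phasor: V = 110∠90.0° V = 0 + j110 V.
Step 6 — Ohm's law: I = V / Z_total = (0 + j110) / (1040 + j7.52) = 0.0007641 + j0.1057 A.
Step 7 — Convert to polar: |I| = 0.1057 A, ∠I = 89.6°.

I = 0.1057∠89.6° A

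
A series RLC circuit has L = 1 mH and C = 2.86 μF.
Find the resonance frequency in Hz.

Step 1 — Resonance condition Im(Z)=0 gives ω₀ = 1/√(LC).
Step 2 — ω₀ = 1/√(0.001·2.86e-06) = 1.87e+04 rad/s.
Step 3 — f₀ = ω₀/(2π) = 2976 Hz.

f₀ = 2976 Hz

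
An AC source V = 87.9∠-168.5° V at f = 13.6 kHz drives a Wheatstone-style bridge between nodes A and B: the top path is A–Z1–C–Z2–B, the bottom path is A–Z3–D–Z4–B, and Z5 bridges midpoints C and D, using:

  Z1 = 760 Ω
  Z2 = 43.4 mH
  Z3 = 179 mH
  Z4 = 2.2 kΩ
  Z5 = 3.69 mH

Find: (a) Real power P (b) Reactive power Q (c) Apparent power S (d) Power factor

Step 1 — Angular frequency: ω = 2π·f = 2π·1.36e+04 = 8.545e+04 rad/s.
Step 2 — Component impedances:
  Z1: Z = R = 760 Ω
  Z2: Z = jωL = j·8.545e+04·0.0434 = 0 + j3709 Ω
  Z3: Z = jωL = j·8.545e+04·0.179 = 0 + j1.53e+04 Ω
  Z4: Z = R = 2200 Ω
  Z5: Z = jωL = j·8.545e+04·0.00369 = 0 + j315.3 Ω
Step 3 — Bridge requires nodal analysis (the Z5 bridge couples midpoints C and D, so the two paths cannot be reduced to a simple series/parallel combination). Setting node B to ground and injecting 1 A at node A, the 3-node admittance system at A, C, D solves to V_A = Z_AB = 2179 + j1099 Ω = 2441∠26.8° Ω.
Step 4 — Source phasor: V = 87.9∠-168.5° V = -86.14 - j17.52 V.
Step 5 — Current: I = V / Z = -0.03474 + j0.009481 A = 0.03601∠164.7° A.
Step 6 — Complex power: S = V·I* = 2.826 + j1.425 VA.
Step 7 — Real power: P = Re(S) = 2.826 W.
Step 8 — Reactive power: Q = Im(S) = 1.425 VAR.
Step 9 — Apparent power: |S| = 3.166 VA.
Step 10 — Power factor: PF = P/|S| = 0.8929 (lagging).

(a) P = 2.826 W  (b) Q = 1.425 VAR  (c) S = 3.166 VA  (d) PF = 0.8929 (lagging)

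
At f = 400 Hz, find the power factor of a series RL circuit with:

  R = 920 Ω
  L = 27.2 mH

Step 1 — Angular frequency: ω = 2π·f = 2π·400 = 2513 rad/s.
Step 2 — Component impedances:
  R: Z = R = 920 Ω
  L: Z = jωL = j·2513·0.0272 = 0 + j68.36 Ω
Step 3 — Series combination: Z_total = R + L = 920 + j68.36 Ω = 922.5∠4.2° Ω.
Step 4 — Power factor: PF = cos(φ) = Re(Z)/|Z| = 920/922.5 = 0.9973.
Step 5 — Type: Im(Z) = 68.36 ⇒ lagging (phase φ = 4.2°).

PF = 0.9973 (lagging, φ = 4.2°)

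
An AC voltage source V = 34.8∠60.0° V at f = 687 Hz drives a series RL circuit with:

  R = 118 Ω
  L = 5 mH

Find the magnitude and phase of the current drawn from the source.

Step 1 — Angular frequency: ω = 2π·f = 2π·687 = 4317 rad/s.
Step 2 — Component impedances:
  R: Z = R = 118 Ω
  L: Z = jωL = j·4317·0.005 = 0 + j21.58 Ω
Step 3 — Series combination: Z_total = R + L = 118 + j21.58 Ω = 120∠10.4° Ω.
Step 4 — Source phasor: V = 34.8∠60.0° V = 17.4 + j30.14 V.
Step 5 — Ohm's law: I = V / Z_total = (17.4 + j30.14) / (118 + j21.58) = 0.1879 + j0.221 A.
Step 6 — Convert to polar: |I| = 0.2901 A, ∠I = 49.6°.

I = 0.2901∠49.6° A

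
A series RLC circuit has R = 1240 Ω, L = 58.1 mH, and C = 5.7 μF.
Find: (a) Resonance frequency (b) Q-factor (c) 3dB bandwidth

Step 1 — Resonance: ω₀ = 1/√(LC) = 1/√(0.0581·5.7e-06) = 1738 rad/s.
Step 2 — f₀ = ω₀/(2π) = 276.6 Hz.
Step 3 — Series Q: Q = ω₀L/R = 1738·0.0581/1240 = 0.08142.
Step 4 — Bandwidth: Δω = ω₀/Q = 2.134e+04 rad/s; BW = Δω/(2π) = 3397 Hz.

(a) f₀ = 276.6 Hz  (b) Q = 0.08142  (c) BW = 3397 Hz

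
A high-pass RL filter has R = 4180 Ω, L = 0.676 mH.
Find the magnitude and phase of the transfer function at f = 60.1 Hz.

Step 1 — Angular frequency: ω = 2π·60.1 = 377.6 rad/s.
Step 2 — Transfer function: H(jω) = jωL/(R + jωL).
Step 3 — Numerator jωL = j·0.2553; denominator R + jωL = 4180 + j0.2553.
Step 4 — H = 3.729e-09 + j6.107e-05.
Step 5 — Magnitude: |H| = 6.107e-05 (-84.3 dB); phase: φ = 90.0°.

|H| = 6.107e-05 (-84.3 dB), φ = 90.0°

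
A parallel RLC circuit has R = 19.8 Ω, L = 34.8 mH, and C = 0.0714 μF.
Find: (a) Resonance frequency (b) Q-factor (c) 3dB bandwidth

Step 1 — Resonance: ω₀ = 1/√(LC) = 1/√(0.0348·7.14e-08) = 2.006e+04 rad/s.
Step 2 — f₀ = ω₀/(2π) = 3193 Hz.
Step 3 — Parallel Q: Q = R/(ω₀L) = 19.8/(2.006e+04·0.0348) = 0.02836.
Step 4 — Bandwidth: Δω = ω₀/Q = 7.074e+05 rad/s; BW = Δω/(2π) = 1.126e+05 Hz.

(a) f₀ = 3193 Hz  (b) Q = 0.02836  (c) BW = 1.126e+05 Hz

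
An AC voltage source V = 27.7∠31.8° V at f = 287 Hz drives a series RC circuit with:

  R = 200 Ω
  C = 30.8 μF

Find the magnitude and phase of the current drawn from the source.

Step 1 — Angular frequency: ω = 2π·f = 2π·287 = 1803 rad/s.
Step 2 — Component impedances:
  R: Z = R = 200 Ω
  C: Z = 1/(jωC) = -j/(ω·C) = 0 - j18 Ω
Step 3 — Series combination: Z_total = R + C = 200 - j18 Ω = 200.8∠-5.1° Ω.
Step 4 — Source phasor: V = 27.7∠31.8° V = 23.54 + j14.6 V.
Step 5 — Ohm's law: I = V / Z_total = (23.54 + j14.6) / (200 - j18) = 0.1102 + j0.08291 A.
Step 6 — Convert to polar: |I| = 0.1379 A, ∠I = 36.9°.

I = 0.1379∠36.9° A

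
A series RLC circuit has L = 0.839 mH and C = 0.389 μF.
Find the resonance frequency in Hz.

Step 1 — Resonance condition Im(Z)=0 gives ω₀ = 1/√(LC).
Step 2 — ω₀ = 1/√(0.000839·3.89e-07) = 5.535e+04 rad/s.
Step 3 — f₀ = ω₀/(2π) = 8810 Hz.

f₀ = 8810 Hz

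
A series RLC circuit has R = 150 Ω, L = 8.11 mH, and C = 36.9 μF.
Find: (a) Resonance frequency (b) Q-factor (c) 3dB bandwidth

Step 1 — Resonance: ω₀ = 1/√(LC) = 1/√(0.00811·3.69e-05) = 1828 rad/s.
Step 2 — f₀ = ω₀/(2π) = 290.9 Hz.
Step 3 — Series Q: Q = ω₀L/R = 1828·0.00811/150 = 0.09883.
Step 4 — Bandwidth: Δω = ω₀/Q = 1.85e+04 rad/s; BW = Δω/(2π) = 2944 Hz.

(a) f₀ = 290.9 Hz  (b) Q = 0.09883  (c) BW = 2944 Hz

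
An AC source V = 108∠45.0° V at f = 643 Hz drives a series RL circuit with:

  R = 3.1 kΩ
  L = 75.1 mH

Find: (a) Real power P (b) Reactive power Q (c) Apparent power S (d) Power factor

Step 1 — Angular frequency: ω = 2π·f = 2π·643 = 4040 rad/s.
Step 2 — Component impedances:
  R: Z = R = 3100 Ω
  L: Z = jωL = j·4040·0.0751 = 0 + j303.4 Ω
Step 3 — Series combination: Z_total = R + L = 3100 + j303.4 Ω = 3115∠5.6° Ω.
Step 4 — Source phasor: V = 108∠45.0° V = 76.37 + j76.37 V.
Step 5 — Current: I = V / Z = 0.02679 + j0.02201 A = 0.03467∠39.4° A.
Step 6 — Complex power: S = V·I* = 3.727 + j0.3648 VA.
Step 7 — Real power: P = Re(S) = 3.727 W.
Step 8 — Reactive power: Q = Im(S) = 0.3648 VAR.
Step 9 — Apparent power: |S| = 3.745 VA.
Step 10 — Power factor: PF = P/|S| = 0.9952 (lagging).

(a) P = 3.727 W  (b) Q = 0.3648 VAR  (c) S = 3.745 VA  (d) PF = 0.9952 (lagging)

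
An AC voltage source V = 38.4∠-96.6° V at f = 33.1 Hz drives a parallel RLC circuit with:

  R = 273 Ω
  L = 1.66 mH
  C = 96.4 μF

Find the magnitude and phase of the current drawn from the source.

Step 1 — Angular frequency: ω = 2π·f = 2π·33.1 = 208 rad/s.
Step 2 — Component impedances:
  R: Z = R = 273 Ω
  L: Z = jωL = j·208·0.00166 = 0 + j0.3452 Ω
  C: Z = 1/(jωC) = -j/(ω·C) = 0 - j49.88 Ω
Step 3 — Parallel combination: 1/Z_total = 1/R + 1/L + 1/C; Z_total = 0.0004427 + j0.3476 Ω = 0.3476∠89.9° Ω.
Step 4 — Source phasor: V = 38.4∠-96.6° V = -4.414 - j38.15 V.
Step 5 — Ohm's law: I = V / Z_total = (-4.414 - j38.15) / (0.0004427 + j0.3476) = -109.7 + j12.56 A.
Step 6 — Convert to polar: |I| = 110.5 A, ∠I = 173.5°.

I = 110.5∠173.5° A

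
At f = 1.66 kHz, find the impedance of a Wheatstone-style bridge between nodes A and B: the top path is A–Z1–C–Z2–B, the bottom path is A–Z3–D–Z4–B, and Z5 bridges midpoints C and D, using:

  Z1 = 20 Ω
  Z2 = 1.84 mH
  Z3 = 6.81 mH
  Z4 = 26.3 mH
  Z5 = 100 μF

Step 1 — Angular frequency: ω = 2π·f = 2π·1660 = 1.043e+04 rad/s.
Step 2 — Component impedances:
  Z1: Z = R = 20 Ω
  Z2: Z = jωL = j·1.043e+04·0.00184 = 0 + j19.19 Ω
  Z3: Z = jωL = j·1.043e+04·0.00681 = 0 + j71.03 Ω
  Z4: Z = jωL = j·1.043e+04·0.0263 = 0 + j274.3 Ω
  Z5: Z = 1/(jωC) = -j/(ω·C) = 0 - j0.9588 Ω
Step 3 — Bridge requires nodal analysis (the Z5 bridge couples midpoints C and D, so the two paths cannot be reduced to a simple series/parallel combination). Setting node B to ground and injecting 1 A at node A, the 3-node admittance system at A, C, D solves to V_A = Z_AB = 18.53 + j23.22 Ω = 29.71∠51.4° Ω.

Z = 18.53 + j23.22 Ω = 29.71∠51.4° Ω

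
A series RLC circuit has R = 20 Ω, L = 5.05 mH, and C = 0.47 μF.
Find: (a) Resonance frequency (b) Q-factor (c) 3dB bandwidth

Step 1 — Resonance condition Im(Z)=0 gives ω₀ = 1/√(LC).
Step 2 — ω₀ = 1/√(0.00505·4.7e-07) = 2.053e+04 rad/s.
Step 3 — f₀ = ω₀/(2π) = 3267 Hz.
Step 4 — Series Q: Q = ω₀L/R = 2.053e+04·0.00505/20 = 5.183.
Step 5 — 3dB bandwidth: Δω = ω₀/Q = 3960 rad/s; BW = Δω/(2π) = 630.3 Hz.

(a) f₀ = 3267 Hz  (b) Q = 5.183  (c) BW = 630.3 Hz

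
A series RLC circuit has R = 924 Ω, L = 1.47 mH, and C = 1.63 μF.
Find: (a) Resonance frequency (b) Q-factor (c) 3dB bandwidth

Step 1 — Resonance condition Im(Z)=0 gives ω₀ = 1/√(LC).
Step 2 — ω₀ = 1/√(0.00147·1.63e-06) = 2.043e+04 rad/s.
Step 3 — f₀ = ω₀/(2π) = 3251 Hz.
Step 4 — Series Q: Q = ω₀L/R = 2.043e+04·0.00147/924 = 0.0325.
Step 5 — 3dB bandwidth: Δω = ω₀/Q = 6.286e+05 rad/s; BW = Δω/(2π) = 1e+05 Hz.

(a) f₀ = 3251 Hz  (b) Q = 0.0325  (c) BW = 1e+05 Hz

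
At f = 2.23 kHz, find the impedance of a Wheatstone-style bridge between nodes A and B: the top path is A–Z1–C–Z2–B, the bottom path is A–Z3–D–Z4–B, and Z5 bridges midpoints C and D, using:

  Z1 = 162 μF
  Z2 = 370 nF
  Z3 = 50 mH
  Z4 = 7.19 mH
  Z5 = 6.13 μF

Step 1 — Angular frequency: ω = 2π·f = 2π·2230 = 1.401e+04 rad/s.
Step 2 — Component impedances:
  Z1: Z = 1/(jωC) = -j/(ω·C) = 0 - j0.4406 Ω
  Z2: Z = 1/(jωC) = -j/(ω·C) = 0 - j192.9 Ω
  Z3: Z = jωL = j·1.401e+04·0.05 = 0 + j700.6 Ω
  Z4: Z = jωL = j·1.401e+04·0.00719 = 0 + j100.7 Ω
  Z5: Z = 1/(jωC) = -j/(ω·C) = 0 - j11.64 Ω
Step 3 — Bridge requires nodal analysis (the Z5 bridge couples midpoints C and D, so the two paths cannot be reduced to a simple series/parallel combination). Setting node B to ground and injecting 1 A at node A, the 3-node admittance system at A, C, D solves to V_A = Z_AB = 0 + j164.4 Ω = 164.4∠90.0° Ω.

Z = 0 + j164.4 Ω = 164.4∠90.0° Ω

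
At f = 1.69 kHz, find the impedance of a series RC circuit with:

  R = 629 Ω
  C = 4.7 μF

Step 1 — Angular frequency: ω = 2π·f = 2π·1690 = 1.062e+04 rad/s.
Step 2 — Component impedances:
  R: Z = R = 629 Ω
  C: Z = 1/(jωC) = -j/(ω·C) = 0 - j20.04 Ω
Step 3 — Series combination: Z_total = R + C = 629 - j20.04 Ω = 629.3∠-1.8° Ω.

Z = 629 - j20.04 Ω = 629.3∠-1.8° Ω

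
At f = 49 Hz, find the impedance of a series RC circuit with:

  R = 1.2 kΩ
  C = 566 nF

Step 1 — Angular frequency: ω = 2π·f = 2π·49 = 307.9 rad/s.
Step 2 — Component impedances:
  R: Z = R = 1200 Ω
  C: Z = 1/(jωC) = -j/(ω·C) = 0 - j5739 Ω
Step 3 — Series combination: Z_total = R + C = 1200 - j5739 Ω = 5863∠-78.2° Ω.

Z = 1200 - j5739 Ω = 5863∠-78.2° Ω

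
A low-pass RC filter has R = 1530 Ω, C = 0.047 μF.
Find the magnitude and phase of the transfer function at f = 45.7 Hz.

Step 1 — Angular frequency: ω = 2π·45.7 = 287.1 rad/s.
Step 2 — Transfer function: H(jω) = 1/(1 + jωRC).
Step 3 — Denominator: 1 + jωRC = 1 + j·287.1·1530·4.7e-08 = 1 + j0.02065.
Step 4 — H = 0.9996 - j0.02064.
Step 5 — Magnitude: |H| = 0.9998 (-0.0 dB); phase: φ = -1.2°.

|H| = 0.9998 (-0.0 dB), φ = -1.2°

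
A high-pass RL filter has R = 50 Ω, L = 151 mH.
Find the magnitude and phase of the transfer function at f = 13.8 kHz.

Step 1 — Angular frequency: ω = 2π·1.38e+04 = 8.671e+04 rad/s.
Step 2 — Transfer function: H(jω) = jωL/(R + jωL).
Step 3 — Numerator jωL = j·1.309e+04; denominator R + jωL = 50 + j1.309e+04.
Step 4 — H = 1 + j0.003819.
Step 5 — Magnitude: |H| = 1 (-0.0 dB); phase: φ = 0.2°.

|H| = 1 (-0.0 dB), φ = 0.2°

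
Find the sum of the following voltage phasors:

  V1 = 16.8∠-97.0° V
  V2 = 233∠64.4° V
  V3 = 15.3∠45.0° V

Step 1 — Convert each phasor to rectangular form:
  V1 = 16.8·(cos(-97.0°) + j·sin(-97.0°)) = -2.047 - j16.67 V
  V2 = 233·(cos(64.4°) + j·sin(64.4°)) = 100.7 + j210.1 V
  V3 = 15.3·(cos(45.0°) + j·sin(45.0°)) = 10.82 + j10.82 V
Step 2 — Sum components: V_total = 109.4 + j204.3 V.
Step 3 — Convert to polar: |V_total| = 231.7 V, ∠V_total = 61.8°.

V_total = 231.7∠61.8° V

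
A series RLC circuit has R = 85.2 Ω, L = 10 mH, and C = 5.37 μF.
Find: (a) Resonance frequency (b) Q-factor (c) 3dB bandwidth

Step 1 — Resonance: ω₀ = 1/√(LC) = 1/√(0.01·5.37e-06) = 4315 rad/s.
Step 2 — f₀ = ω₀/(2π) = 686.8 Hz.
Step 3 — Series Q: Q = ω₀L/R = 4315·0.01/85.2 = 0.5065.
Step 4 — Bandwidth: Δω = ω₀/Q = 8520 rad/s; BW = Δω/(2π) = 1356 Hz.

(a) f₀ = 686.8 Hz  (b) Q = 0.5065  (c) BW = 1356 Hz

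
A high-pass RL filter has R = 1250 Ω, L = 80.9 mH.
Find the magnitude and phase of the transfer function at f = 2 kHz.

Step 1 — Angular frequency: ω = 2π·2000 = 1.257e+04 rad/s.
Step 2 — Transfer function: H(jω) = jωL/(R + jωL).
Step 3 — Numerator jωL = j·1017; denominator R + jωL = 1250 + j1017.
Step 4 — H = 0.3981 + j0.4895.
Step 5 — Magnitude: |H| = 0.631 (-4.0 dB); phase: φ = 50.9°.

|H| = 0.631 (-4.0 dB), φ = 50.9°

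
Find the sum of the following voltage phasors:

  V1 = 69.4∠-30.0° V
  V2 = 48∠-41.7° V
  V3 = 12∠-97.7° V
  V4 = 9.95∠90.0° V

Step 1 — Convert each phasor to rectangular form:
  V1 = 69.4·(cos(-30.0°) + j·sin(-30.0°)) = 60.1 - j34.7 V
  V2 = 48·(cos(-41.7°) + j·sin(-41.7°)) = 35.84 - j31.93 V
  V3 = 12·(cos(-97.7°) + j·sin(-97.7°)) = -1.608 - j11.89 V
  V4 = 9.95·(cos(90.0°) + j·sin(90.0°)) = 0 + j9.95 V
Step 2 — Sum components: V_total = 94.33 - j68.57 V.
Step 3 — Convert to polar: |V_total| = 116.6 V, ∠V_total = -36.0°.

V_total = 116.6∠-36.0° V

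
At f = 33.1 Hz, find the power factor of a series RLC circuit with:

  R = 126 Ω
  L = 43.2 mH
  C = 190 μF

Step 1 — Angular frequency: ω = 2π·f = 2π·33.1 = 208 rad/s.
Step 2 — Component impedances:
  R: Z = R = 126 Ω
  L: Z = jωL = j·208·0.0432 = 0 + j8.984 Ω
  C: Z = 1/(jωC) = -j/(ω·C) = 0 - j25.31 Ω
Step 3 — Series combination: Z_total = R + L + C = 126 - j16.32 Ω = 127.1∠-7.4° Ω.
Step 4 — Power factor: PF = cos(φ) = Re(Z)/|Z| = 126/127.05 = 0.9917.
Step 5 — Type: Im(Z) = -16.32 ⇒ leading (phase φ = -7.4°).

PF = 0.9917 (leading, φ = -7.4°)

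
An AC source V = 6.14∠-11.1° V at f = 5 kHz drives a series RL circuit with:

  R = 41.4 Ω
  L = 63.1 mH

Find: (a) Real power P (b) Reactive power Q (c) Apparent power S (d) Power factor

Step 1 — Angular frequency: ω = 2π·f = 2π·5000 = 3.142e+04 rad/s.
Step 2 — Component impedances:
  R: Z = R = 41.4 Ω
  L: Z = jωL = j·3.142e+04·0.0631 = 0 + j1982 Ω
Step 3 — Series combination: Z_total = R + L = 41.4 + j1982 Ω = 1983∠88.8° Ω.
Step 4 — Source phasor: V = 6.14∠-11.1° V = 6.025 - j1.182 V.
Step 5 — Current: I = V / Z = -0.0005326 - j0.003051 A = 0.003097∠-99.9° A.
Step 6 — Complex power: S = V·I* = 0.000397 + j0.01901 VA.
Step 7 — Real power: P = Re(S) = 0.000397 W.
Step 8 — Reactive power: Q = Im(S) = 0.01901 VAR.
Step 9 — Apparent power: |S| = 0.01901 VA.
Step 10 — Power factor: PF = P/|S| = 0.02088 (lagging).

(a) P = 0.000397 W  (b) Q = 0.01901 VAR  (c) S = 0.01901 VA  (d) PF = 0.02088 (lagging)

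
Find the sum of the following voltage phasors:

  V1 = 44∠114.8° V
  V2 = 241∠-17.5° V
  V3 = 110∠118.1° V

Step 1 — Convert each phasor to rectangular form:
  V1 = 44·(cos(114.8°) + j·sin(114.8°)) = -18.46 + j39.94 V
  V2 = 241·(cos(-17.5°) + j·sin(-17.5°)) = 229.8 - j72.47 V
  V3 = 110·(cos(118.1°) + j·sin(118.1°)) = -51.81 + j97.03 V
Step 2 — Sum components: V_total = 159.6 + j64.51 V.
Step 3 — Convert to polar: |V_total| = 172.1 V, ∠V_total = 22.0°.

V_total = 172.1∠22.0° V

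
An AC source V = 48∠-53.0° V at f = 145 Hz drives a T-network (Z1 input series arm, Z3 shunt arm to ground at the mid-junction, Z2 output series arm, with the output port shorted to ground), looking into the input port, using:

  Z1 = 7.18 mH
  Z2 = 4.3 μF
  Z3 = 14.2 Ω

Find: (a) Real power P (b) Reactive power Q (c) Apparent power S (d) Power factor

Step 1 — Angular frequency: ω = 2π·f = 2π·145 = 911.1 rad/s.
Step 2 — Component impedances:
  Z1: Z = jωL = j·911.1·0.00718 = 0 + j6.541 Ω
  Z2: Z = 1/(jωC) = -j/(ω·C) = 0 - j255.3 Ω
  Z3: Z = R = 14.2 Ω
Step 3 — With the output port shorted to ground, the output series arm Z2 runs from the junction to ground; the shunt arm Z3 also runs from the junction to ground. They appear in parallel: Z3 || Z2 = 14.16 - j0.7875 Ω.
Step 4 — Series with input arm Z1: Z_in = Z1 + (Z3 || Z2) = 14.16 + j5.754 Ω = 15.28∠22.1° Ω.
Step 5 — Source phasor: V = 48∠-53.0° V = 28.89 - j38.33 V.
Step 6 — Current: I = V / Z = 0.8067 - j3.036 A = 3.141∠-75.1° A.
Step 7 — Complex power: S = V·I* = 139.7 + j56.77 VA.
Step 8 — Real power: P = Re(S) = 139.7 W.
Step 9 — Reactive power: Q = Im(S) = 56.77 VAR.
Step 10 — Apparent power: |S| = 150.8 VA.
Step 11 — Power factor: PF = P/|S| = 0.9264 (lagging).

(a) P = 139.7 W  (b) Q = 56.77 VAR  (c) S = 150.8 VA  (d) PF = 0.9264 (lagging)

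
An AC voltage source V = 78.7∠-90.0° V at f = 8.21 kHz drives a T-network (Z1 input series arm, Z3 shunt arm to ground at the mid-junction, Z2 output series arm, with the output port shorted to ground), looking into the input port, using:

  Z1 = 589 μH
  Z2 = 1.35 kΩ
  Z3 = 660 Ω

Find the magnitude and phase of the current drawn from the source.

Step 1 — Angular frequency: ω = 2π·f = 2π·8210 = 5.158e+04 rad/s.
Step 2 — Component impedances:
  Z1: Z = jωL = j·5.158e+04·0.000589 = 0 + j30.38 Ω
  Z2: Z = R = 1350 Ω
  Z3: Z = R = 660 Ω
Step 3 — With the output port shorted to ground, the output series arm Z2 runs from the junction to ground; the shunt arm Z3 also runs from the junction to ground. They appear in parallel: Z3 || Z2 = 443.3 Ω.
Step 4 — Series with input arm Z1: Z_in = Z1 + (Z3 || Z2) = 443.3 + j30.38 Ω = 444.3∠3.9° Ω.
Step 5 — Source phasor: V = 78.7∠-90.0° V = 0 - j78.7 V.
Step 6 — Ohm's law: I = V / Z_total = (0 - j78.7) / (443.3 + j30.38) = -0.01211 - j0.1767 A.
Step 7 — Convert to polar: |I| = 0.1771 A, ∠I = -93.9°.

I = 0.1771∠-93.9° A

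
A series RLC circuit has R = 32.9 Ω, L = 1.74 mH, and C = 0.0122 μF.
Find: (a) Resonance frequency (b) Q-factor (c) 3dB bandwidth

Step 1 — Resonance condition Im(Z)=0 gives ω₀ = 1/√(LC).
Step 2 — ω₀ = 1/√(0.00174·1.22e-08) = 2.17e+05 rad/s.
Step 3 — f₀ = ω₀/(2π) = 3.454e+04 Hz.
Step 4 — Series Q: Q = ω₀L/R = 2.17e+05·0.00174/32.9 = 11.48.
Step 5 — 3dB bandwidth: Δω = ω₀/Q = 1.891e+04 rad/s; BW = Δω/(2π) = 3009 Hz.

(a) f₀ = 3.454e+04 Hz  (b) Q = 11.48  (c) BW = 3009 Hz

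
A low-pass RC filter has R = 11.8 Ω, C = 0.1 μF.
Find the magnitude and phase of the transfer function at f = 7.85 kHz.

Step 1 — Angular frequency: ω = 2π·7850 = 4.932e+04 rad/s.
Step 2 — Transfer function: H(jω) = 1/(1 + jωRC).
Step 3 — Denominator: 1 + jωRC = 1 + j·4.932e+04·11.8·1e-07 = 1 + j0.0582.
Step 4 — H = 0.9966 - j0.058.
Step 5 — Magnitude: |H| = 0.9983 (-0.0 dB); phase: φ = -3.3°.

|H| = 0.9983 (-0.0 dB), φ = -3.3°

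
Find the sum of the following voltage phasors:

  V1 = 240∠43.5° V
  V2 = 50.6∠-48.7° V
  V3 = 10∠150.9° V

Step 1 — Convert each phasor to rectangular form:
  V1 = 240·(cos(43.5°) + j·sin(43.5°)) = 174.1 + j165.2 V
  V2 = 50.6·(cos(-48.7°) + j·sin(-48.7°)) = 33.4 - j38.01 V
  V3 = 10·(cos(150.9°) + j·sin(150.9°)) = -8.738 + j4.863 V
Step 2 — Sum components: V_total = 198.7 + j132.1 V.
Step 3 — Convert to polar: |V_total| = 238.6 V, ∠V_total = 33.6°.

V_total = 238.6∠33.6° V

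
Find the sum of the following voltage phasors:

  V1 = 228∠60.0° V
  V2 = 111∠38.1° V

Step 1 — Convert each phasor to rectangular form:
  V1 = 228·(cos(60.0°) + j·sin(60.0°)) = 114 + j197.5 V
  V2 = 111·(cos(38.1°) + j·sin(38.1°)) = 87.35 + j68.49 V
Step 2 — Sum components: V_total = 201.3 + j265.9 V.
Step 3 — Convert to polar: |V_total| = 333.6 V, ∠V_total = 52.9°.

V_total = 333.6∠52.9° V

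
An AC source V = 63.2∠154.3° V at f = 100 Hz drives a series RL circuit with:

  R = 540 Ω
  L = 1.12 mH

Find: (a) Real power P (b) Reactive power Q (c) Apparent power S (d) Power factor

Step 1 — Angular frequency: ω = 2π·f = 2π·100 = 628.3 rad/s.
Step 2 — Component impedances:
  R: Z = R = 540 Ω
  L: Z = jωL = j·628.3·0.00112 = 0 + j0.7037 Ω
Step 3 — Series combination: Z_total = R + L = 540 + j0.7037 Ω = 540∠0.1° Ω.
Step 4 — Source phasor: V = 63.2∠154.3° V = -56.95 + j27.41 V.
Step 5 — Current: I = V / Z = -0.1054 + j0.05089 A = 0.117∠154.2° A.
Step 6 — Complex power: S = V·I* = 7.397 + j0.009639 VA.
Step 7 — Real power: P = Re(S) = 7.397 W.
Step 8 — Reactive power: Q = Im(S) = 0.009639 VAR.
Step 9 — Apparent power: |S| = 7.397 VA.
Step 10 — Power factor: PF = P/|S| = 1 (lagging).

(a) P = 7.397 W  (b) Q = 0.009639 VAR  (c) S = 7.397 VA  (d) PF = 1 (lagging)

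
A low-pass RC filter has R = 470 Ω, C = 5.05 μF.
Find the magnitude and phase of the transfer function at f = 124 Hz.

Step 1 — Angular frequency: ω = 2π·124 = 779.1 rad/s.
Step 2 — Transfer function: H(jω) = 1/(1 + jωRC).
Step 3 — Denominator: 1 + jωRC = 1 + j·779.1·470·5.05e-06 = 1 + j1.849.
Step 4 — H = 0.2263 - j0.4184.
Step 5 — Magnitude: |H| = 0.4757 (-6.5 dB); phase: φ = -61.6°.

|H| = 0.4757 (-6.5 dB), φ = -61.6°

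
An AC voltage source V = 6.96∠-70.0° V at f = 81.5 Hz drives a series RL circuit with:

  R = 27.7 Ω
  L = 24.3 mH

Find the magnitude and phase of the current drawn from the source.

Step 1 — Angular frequency: ω = 2π·f = 2π·81.5 = 512.1 rad/s.
Step 2 — Component impedances:
  R: Z = R = 27.7 Ω
  L: Z = jωL = j·512.1·0.0243 = 0 + j12.44 Ω
Step 3 — Series combination: Z_total = R + L = 27.7 + j12.44 Ω = 30.37∠24.2° Ω.
Step 4 — Source phasor: V = 6.96∠-70.0° V = 2.38 - j6.54 V.
Step 5 — Ohm's law: I = V / Z_total = (2.38 - j6.54) / (27.7 + j12.44) = -0.01675 - j0.2286 A.
Step 6 — Convert to polar: |I| = 0.2292 A, ∠I = -94.2°.

I = 0.2292∠-94.2° A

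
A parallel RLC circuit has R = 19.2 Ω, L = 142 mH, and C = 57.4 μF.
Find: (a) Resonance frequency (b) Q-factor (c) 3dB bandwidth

Step 1 — Resonance: ω₀ = 1/√(LC) = 1/√(0.142·5.74e-05) = 350.3 rad/s.
Step 2 — f₀ = ω₀/(2π) = 55.75 Hz.
Step 3 — Parallel Q: Q = R/(ω₀L) = 19.2/(350.3·0.142) = 0.386.
Step 4 — Bandwidth: Δω = ω₀/Q = 907.4 rad/s; BW = Δω/(2π) = 144.4 Hz.

(a) f₀ = 55.75 Hz  (b) Q = 0.386  (c) BW = 144.4 Hz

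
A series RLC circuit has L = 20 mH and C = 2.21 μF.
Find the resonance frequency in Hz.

Step 1 — Resonance condition Im(Z)=0 gives ω₀ = 1/√(LC).
Step 2 — ω₀ = 1/√(0.02·2.21e-06) = 4757 rad/s.
Step 3 — f₀ = ω₀/(2π) = 757 Hz.

f₀ = 757 Hz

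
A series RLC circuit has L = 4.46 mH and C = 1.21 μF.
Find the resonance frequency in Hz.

Step 1 — Resonance condition Im(Z)=0 gives ω₀ = 1/√(LC).
Step 2 — ω₀ = 1/√(0.00446·1.21e-06) = 1.361e+04 rad/s.
Step 3 — f₀ = ω₀/(2π) = 2167 Hz.

f₀ = 2167 Hz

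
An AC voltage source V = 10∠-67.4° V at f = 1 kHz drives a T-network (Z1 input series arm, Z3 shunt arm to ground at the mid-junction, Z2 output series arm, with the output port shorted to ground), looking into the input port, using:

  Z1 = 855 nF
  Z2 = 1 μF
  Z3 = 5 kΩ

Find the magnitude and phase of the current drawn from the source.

Step 1 — Angular frequency: ω = 2π·f = 2π·1000 = 6283 rad/s.
Step 2 — Component impedances:
  Z1: Z = 1/(jωC) = -j/(ω·C) = 0 - j186.1 Ω
  Z2: Z = 1/(jωC) = -j/(ω·C) = 0 - j159.2 Ω
  Z3: Z = R = 5000 Ω
Step 3 — With the output port shorted to ground, the output series arm Z2 runs from the junction to ground; the shunt arm Z3 also runs from the junction to ground. They appear in parallel: Z3 || Z2 = 5.061 - j159 Ω.
Step 4 — Series with input arm Z1: Z_in = Z1 + (Z3 || Z2) = 5.061 - j345.1 Ω = 345.2∠-89.2° Ω.
Step 5 — Source phasor: V = 10∠-67.4° V = 3.843 - j9.232 V.
Step 6 — Ohm's law: I = V / Z_total = (3.843 - j9.232) / (5.061 - j345.1) = 0.02691 + j0.01074 A.
Step 7 — Convert to polar: |I| = 0.02897 A, ∠I = 21.8°.

I = 0.02897∠21.8° A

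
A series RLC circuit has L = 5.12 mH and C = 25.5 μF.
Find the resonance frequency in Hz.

Step 1 — Resonance condition Im(Z)=0 gives ω₀ = 1/√(LC).
Step 2 — ω₀ = 1/√(0.00512·2.55e-05) = 2768 rad/s.
Step 3 — f₀ = ω₀/(2π) = 440.5 Hz.

f₀ = 440.5 Hz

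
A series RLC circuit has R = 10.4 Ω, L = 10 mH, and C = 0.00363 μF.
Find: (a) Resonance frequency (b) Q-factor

Step 1 — Resonance condition Im(Z)=0 gives ω₀ = 1/√(LC).
Step 2 — ω₀ = 1/√(0.01·3.63e-09) = 1.66e+05 rad/s.
Step 3 — f₀ = ω₀/(2π) = 2.642e+04 Hz.
Step 4 — Series Q: Q = ω₀L/R = 1.66e+05·0.01/10.4 = 159.6.

(a) f₀ = 2.642e+04 Hz  (b) Q = 159.6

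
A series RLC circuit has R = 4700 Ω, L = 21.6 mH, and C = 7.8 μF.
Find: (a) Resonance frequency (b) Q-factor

Step 1 — Resonance condition Im(Z)=0 gives ω₀ = 1/√(LC).
Step 2 — ω₀ = 1/√(0.0216·7.8e-06) = 2436 rad/s.
Step 3 — f₀ = ω₀/(2π) = 387.7 Hz.
Step 4 — Series Q: Q = ω₀L/R = 2436·0.0216/4700 = 0.0112.

(a) f₀ = 387.7 Hz  (b) Q = 0.0112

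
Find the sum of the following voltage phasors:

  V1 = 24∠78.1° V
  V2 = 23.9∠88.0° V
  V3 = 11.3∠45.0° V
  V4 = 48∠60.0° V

Step 1 — Convert each phasor to rectangular form:
  V1 = 24·(cos(78.1°) + j·sin(78.1°)) = 4.949 + j23.48 V
  V2 = 23.9·(cos(88.0°) + j·sin(88.0°)) = 0.8341 + j23.89 V
  V3 = 11.3·(cos(45.0°) + j·sin(45.0°)) = 7.99 + j7.99 V
  V4 = 48·(cos(60.0°) + j·sin(60.0°)) = 24 + j41.57 V
Step 2 — Sum components: V_total = 37.77 + j96.93 V.
Step 3 — Convert to polar: |V_total| = 104 V, ∠V_total = 68.7°.

V_total = 104∠68.7° V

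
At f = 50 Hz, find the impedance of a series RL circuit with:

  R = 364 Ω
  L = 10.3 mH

Step 1 — Angular frequency: ω = 2π·f = 2π·50 = 314.2 rad/s.
Step 2 — Component impedances:
  R: Z = R = 364 Ω
  L: Z = jωL = j·314.2·0.0103 = 0 + j3.236 Ω
Step 3 — Series combination: Z_total = R + L = 364 + j3.236 Ω = 364∠0.5° Ω.

Z = 364 + j3.236 Ω = 364∠0.5° Ω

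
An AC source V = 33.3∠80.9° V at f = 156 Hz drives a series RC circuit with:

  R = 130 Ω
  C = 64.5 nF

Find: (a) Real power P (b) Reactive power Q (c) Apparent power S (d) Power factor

Step 1 — Angular frequency: ω = 2π·f = 2π·156 = 980.2 rad/s.
Step 2 — Component impedances:
  R: Z = R = 130 Ω
  C: Z = 1/(jωC) = -j/(ω·C) = 0 - j1.582e+04 Ω
Step 3 — Series combination: Z_total = R + C = 130 - j1.582e+04 Ω = 1.582e+04∠-89.5° Ω.
Step 4 — Source phasor: V = 33.3∠80.9° V = 5.267 + j32.88 V.
Step 5 — Current: I = V / Z = -0.002076 + j0.00035 A = 0.002105∠170.4° A.
Step 6 — Complex power: S = V·I* = 0.0005761 - j0.0701 VA.
Step 7 — Real power: P = Re(S) = 0.0005761 W.
Step 8 — Reactive power: Q = Im(S) = -0.0701 VAR.
Step 9 — Apparent power: |S| = 0.0701 VA.
Step 10 — Power factor: PF = P/|S| = 0.008219 (leading).

(a) P = 0.0005761 W  (b) Q = -0.0701 VAR  (c) S = 0.0701 VA  (d) PF = 0.008219 (leading)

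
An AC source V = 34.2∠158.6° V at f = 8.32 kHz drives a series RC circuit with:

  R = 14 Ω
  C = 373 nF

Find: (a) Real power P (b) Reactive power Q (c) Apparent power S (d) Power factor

Step 1 — Angular frequency: ω = 2π·f = 2π·8320 = 5.228e+04 rad/s.
Step 2 — Component impedances:
  R: Z = R = 14 Ω
  C: Z = 1/(jωC) = -j/(ω·C) = 0 - j51.28 Ω
Step 3 — Series combination: Z_total = R + C = 14 - j51.28 Ω = 53.16∠-74.7° Ω.
Step 4 — Source phasor: V = 34.2∠158.6° V = -31.84 + j12.48 V.
Step 5 — Current: I = V / Z = -0.3842 - j0.516 A = 0.6433∠-126.7° A.
Step 6 — Complex power: S = V·I* = 5.794 - j21.23 VA.
Step 7 — Real power: P = Re(S) = 5.794 W.
Step 8 — Reactive power: Q = Im(S) = -21.23 VAR.
Step 9 — Apparent power: |S| = 22 VA.
Step 10 — Power factor: PF = P/|S| = 0.2633 (leading).

(a) P = 5.794 W  (b) Q = -21.23 VAR  (c) S = 22 VA  (d) PF = 0.2633 (leading)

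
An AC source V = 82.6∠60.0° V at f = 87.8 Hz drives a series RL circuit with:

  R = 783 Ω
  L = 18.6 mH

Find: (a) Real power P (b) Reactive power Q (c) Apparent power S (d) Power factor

Step 1 — Angular frequency: ω = 2π·f = 2π·87.8 = 551.7 rad/s.
Step 2 — Component impedances:
  R: Z = R = 783 Ω
  L: Z = jωL = j·551.7·0.0186 = 0 + j10.26 Ω
Step 3 — Series combination: Z_total = R + L = 783 + j10.26 Ω = 783.1∠0.8° Ω.
Step 4 — Source phasor: V = 82.6∠60.0° V = 41.3 + j71.53 V.
Step 5 — Current: I = V / Z = 0.05393 + j0.09065 A = 0.1055∠59.2° A.
Step 6 — Complex power: S = V·I* = 8.712 + j0.1142 VA.
Step 7 — Real power: P = Re(S) = 8.712 W.
Step 8 — Reactive power: Q = Im(S) = 0.1142 VAR.
Step 9 — Apparent power: |S| = 8.713 VA.
Step 10 — Power factor: PF = P/|S| = 0.9999 (lagging).

(a) P = 8.712 W  (b) Q = 0.1142 VAR  (c) S = 8.713 VA  (d) PF = 0.9999 (lagging)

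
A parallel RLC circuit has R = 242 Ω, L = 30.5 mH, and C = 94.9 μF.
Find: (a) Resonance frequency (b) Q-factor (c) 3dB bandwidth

Step 1 — Resonance: ω₀ = 1/√(LC) = 1/√(0.0305·9.49e-05) = 587.8 rad/s.
Step 2 — f₀ = ω₀/(2π) = 93.55 Hz.
Step 3 — Parallel Q: Q = R/(ω₀L) = 242/(587.8·0.0305) = 13.5.
Step 4 — Bandwidth: Δω = ω₀/Q = 43.54 rad/s; BW = Δω/(2π) = 6.93 Hz.

(a) f₀ = 93.55 Hz  (b) Q = 13.5  (c) BW = 6.93 Hz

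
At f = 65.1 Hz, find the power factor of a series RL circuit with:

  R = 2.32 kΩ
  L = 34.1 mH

Step 1 — Angular frequency: ω = 2π·f = 2π·65.1 = 409 rad/s.
Step 2 — Component impedances:
  R: Z = R = 2320 Ω
  L: Z = jωL = j·409·0.0341 = 0 + j13.95 Ω
Step 3 — Series combination: Z_total = R + L = 2320 + j13.95 Ω = 2320∠0.3° Ω.
Step 4 — Power factor: PF = cos(φ) = Re(Z)/|Z| = 2320/2320 = 1.
Step 5 — Type: Im(Z) = 13.95 ⇒ lagging (phase φ = 0.3°).

PF = 1 (lagging, φ = 0.3°)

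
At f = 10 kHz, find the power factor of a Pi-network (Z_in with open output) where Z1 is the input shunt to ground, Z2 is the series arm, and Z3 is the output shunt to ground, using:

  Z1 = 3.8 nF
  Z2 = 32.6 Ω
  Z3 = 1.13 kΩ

Step 1 — Angular frequency: ω = 2π·f = 2π·1e+04 = 6.283e+04 rad/s.
Step 2 — Component impedances:
  Z1: Z = 1/(jωC) = -j/(ω·C) = 0 - j4188 Ω
  Z2: Z = R = 32.6 Ω
  Z3: Z = R = 1130 Ω
Step 3 — With open output, the series arm Z2 and the output shunt Z3 appear in series to ground: Z2 + Z3 = 1163 Ω.
Step 4 — Parallel with input shunt Z1: Z_in = Z1 || (Z2 + Z3) = 1079 - j299.6 Ω = 1120∠-15.5° Ω.
Step 5 — Power factor: PF = cos(φ) = Re(Z)/|Z| = 1079.4/1120.2 = 0.9636.
Step 6 — Type: Im(Z) = -299.6 ⇒ leading (phase φ = -15.5°).

PF = 0.9636 (leading, φ = -15.5°)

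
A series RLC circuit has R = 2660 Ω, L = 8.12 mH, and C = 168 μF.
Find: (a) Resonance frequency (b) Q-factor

Step 1 — Resonance condition Im(Z)=0 gives ω₀ = 1/√(LC).
Step 2 — ω₀ = 1/√(0.00812·0.000168) = 856.2 rad/s.
Step 3 — f₀ = ω₀/(2π) = 136.3 Hz.
Step 4 — Series Q: Q = ω₀L/R = 856.2·0.00812/2660 = 0.002614.

(a) f₀ = 136.3 Hz  (b) Q = 0.002614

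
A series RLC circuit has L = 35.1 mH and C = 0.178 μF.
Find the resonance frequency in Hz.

Step 1 — Resonance condition Im(Z)=0 gives ω₀ = 1/√(LC).
Step 2 — ω₀ = 1/√(0.0351·1.78e-07) = 1.265e+04 rad/s.
Step 3 — f₀ = ω₀/(2π) = 2014 Hz.

f₀ = 2014 Hz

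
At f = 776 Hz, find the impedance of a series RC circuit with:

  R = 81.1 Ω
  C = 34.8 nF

Step 1 — Angular frequency: ω = 2π·f = 2π·776 = 4876 rad/s.
Step 2 — Component impedances:
  R: Z = R = 81.1 Ω
  C: Z = 1/(jωC) = -j/(ω·C) = 0 - j5894 Ω
Step 3 — Series combination: Z_total = R + C = 81.1 - j5894 Ω = 5894∠-89.2° Ω.

Z = 81.1 - j5894 Ω = 5894∠-89.2° Ω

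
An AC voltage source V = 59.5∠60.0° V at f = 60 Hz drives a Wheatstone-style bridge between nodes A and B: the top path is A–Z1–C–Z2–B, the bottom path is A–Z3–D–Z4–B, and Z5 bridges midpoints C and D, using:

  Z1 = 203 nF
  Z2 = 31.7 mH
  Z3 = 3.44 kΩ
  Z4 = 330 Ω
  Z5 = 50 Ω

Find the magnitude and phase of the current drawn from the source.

Step 1 — Angular frequency: ω = 2π·f = 2π·60 = 377 rad/s.
Step 2 — Component impedances:
  Z1: Z = 1/(jωC) = -j/(ω·C) = 0 - j1.307e+04 Ω
  Z2: Z = jωL = j·377·0.0317 = 0 + j11.95 Ω
  Z3: Z = R = 3440 Ω
  Z4: Z = R = 330 Ω
  Z5: Z = R = 50 Ω
Step 3 — Bridge requires nodal analysis (the Z5 bridge couples midpoints C and D, so the two paths cannot be reduced to a simple series/parallel combination). Setting node B to ground and injecting 1 A at node A, the 3-node admittance system at A, C, D solves to V_A = Z_AB = 3252 - j857.8 Ω = 3363∠-14.8° Ω.
Step 4 — Source phasor: V = 59.5∠60.0° V = 29.75 + j51.53 V.
Step 5 — Ohm's law: I = V / Z_total = (29.75 + j51.53) / (3252 - j857.8) = 0.004645 + j0.01707 A.
Step 6 — Convert to polar: |I| = 0.01769 A, ∠I = 74.8°.

I = 0.01769∠74.8° A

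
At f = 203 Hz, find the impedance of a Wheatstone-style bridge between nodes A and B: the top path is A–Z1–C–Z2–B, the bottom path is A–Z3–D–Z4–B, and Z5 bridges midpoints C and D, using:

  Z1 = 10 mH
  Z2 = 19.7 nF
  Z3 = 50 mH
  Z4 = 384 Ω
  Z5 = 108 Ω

Step 1 — Angular frequency: ω = 2π·f = 2π·203 = 1275 rad/s.
Step 2 — Component impedances:
  Z1: Z = jωL = j·1275·0.01 = 0 + j12.75 Ω
  Z2: Z = 1/(jωC) = -j/(ω·C) = 0 - j3.98e+04 Ω
  Z3: Z = jωL = j·1275·0.05 = 0 + j63.77 Ω
  Z4: Z = R = 384 Ω
  Z5: Z = R = 108 Ω
Step 3 — Bridge requires nodal analysis (the Z5 bridge couples midpoints C and D, so the two paths cannot be reduced to a simple series/parallel combination). Setting node B to ground and injecting 1 A at node A, the 3-node admittance system at A, C, D solves to V_A = Z_AB = 409.9 + j41.73 Ω = 412∠5.8° Ω.

Z = 409.9 + j41.73 Ω = 412∠5.8° Ω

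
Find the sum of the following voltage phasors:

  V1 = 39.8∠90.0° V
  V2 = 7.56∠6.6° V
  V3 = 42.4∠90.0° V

Step 1 — Convert each phasor to rectangular form:
  V1 = 39.8·(cos(90.0°) + j·sin(90.0°)) = 0 + j39.8 V
  V2 = 7.56·(cos(6.6°) + j·sin(6.6°)) = 7.51 + j0.8689 V
  V3 = 42.4·(cos(90.0°) + j·sin(90.0°)) = 0 + j42.4 V
Step 2 — Sum components: V_total = 7.51 + j83.07 V.
Step 3 — Convert to polar: |V_total| = 83.41 V, ∠V_total = 84.8°.

V_total = 83.41∠84.8° V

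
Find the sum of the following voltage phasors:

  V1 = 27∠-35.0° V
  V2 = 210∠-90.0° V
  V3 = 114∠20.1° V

Step 1 — Convert each phasor to rectangular form:
  V1 = 27·(cos(-35.0°) + j·sin(-35.0°)) = 22.12 - j15.49 V
  V2 = 210·(cos(-90.0°) + j·sin(-90.0°)) = 0 - j210 V
  V3 = 114·(cos(20.1°) + j·sin(20.1°)) = 107.1 + j39.18 V
Step 2 — Sum components: V_total = 129.2 - j186.3 V.
Step 3 — Convert to polar: |V_total| = 226.7 V, ∠V_total = -55.3°.

V_total = 226.7∠-55.3° V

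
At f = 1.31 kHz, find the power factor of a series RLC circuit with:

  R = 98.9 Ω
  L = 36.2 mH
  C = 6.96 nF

Step 1 — Angular frequency: ω = 2π·f = 2π·1310 = 8231 rad/s.
Step 2 — Component impedances:
  R: Z = R = 98.9 Ω
  L: Z = jωL = j·8231·0.0362 = 0 + j298 Ω
  C: Z = 1/(jωC) = -j/(ω·C) = 0 - j1.746e+04 Ω
Step 3 — Series combination: Z_total = R + L + C = 98.9 - j1.716e+04 Ω = 1.716e+04∠-89.7° Ω.
Step 4 — Power factor: PF = cos(φ) = Re(Z)/|Z| = 98.9/17158 = 0.005764.
Step 5 — Type: Im(Z) = -1.716e+04 ⇒ leading (phase φ = -89.7°).

PF = 0.005764 (leading, φ = -89.7°)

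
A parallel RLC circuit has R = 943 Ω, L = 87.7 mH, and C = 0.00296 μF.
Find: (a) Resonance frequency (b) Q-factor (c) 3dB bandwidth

Step 1 — Resonance: ω₀ = 1/√(LC) = 1/√(0.0877·2.96e-09) = 6.207e+04 rad/s.
Step 2 — f₀ = ω₀/(2π) = 9878 Hz.
Step 3 — Parallel Q: Q = R/(ω₀L) = 943/(6.207e+04·0.0877) = 0.1732.
Step 4 — Bandwidth: Δω = ω₀/Q = 3.583e+05 rad/s; BW = Δω/(2π) = 5.702e+04 Hz.

(a) f₀ = 9878 Hz  (b) Q = 0.1732  (c) BW = 5.702e+04 Hz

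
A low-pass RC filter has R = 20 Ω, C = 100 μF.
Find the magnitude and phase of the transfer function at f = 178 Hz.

Step 1 — Angular frequency: ω = 2π·178 = 1118 rad/s.
Step 2 — Transfer function: H(jω) = 1/(1 + jωRC).
Step 3 — Denominator: 1 + jωRC = 1 + j·1118·20·0.0001 = 1 + j2.237.
Step 4 — H = 0.1666 - j0.3726.
Step 5 — Magnitude: |H| = 0.4081 (-7.8 dB); phase: φ = -65.9°.

|H| = 0.4081 (-7.8 dB), φ = -65.9°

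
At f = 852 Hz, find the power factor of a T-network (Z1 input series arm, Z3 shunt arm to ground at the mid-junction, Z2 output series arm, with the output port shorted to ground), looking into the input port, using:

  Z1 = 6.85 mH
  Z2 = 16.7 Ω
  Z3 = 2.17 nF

Step 1 — Angular frequency: ω = 2π·f = 2π·852 = 5353 rad/s.
Step 2 — Component impedances:
  Z1: Z = jωL = j·5353·0.00685 = 0 + j36.67 Ω
  Z2: Z = R = 16.7 Ω
  Z3: Z = 1/(jωC) = -j/(ω·C) = 0 - j8.608e+04 Ω
Step 3 — With the output port shorted to ground, the output series arm Z2 runs from the junction to ground; the shunt arm Z3 also runs from the junction to ground. They appear in parallel: Z3 || Z2 = 16.7 - j0.00324 Ω.
Step 4 — Series with input arm Z1: Z_in = Z1 + (Z3 || Z2) = 16.7 + j36.67 Ω = 40.29∠65.5° Ω.
Step 5 — Power factor: PF = cos(φ) = Re(Z)/|Z| = 16.7/40.29 = 0.4145.
Step 6 — Type: Im(Z) = 36.67 ⇒ lagging (phase φ = 65.5°).

PF = 0.4145 (lagging, φ = 65.5°)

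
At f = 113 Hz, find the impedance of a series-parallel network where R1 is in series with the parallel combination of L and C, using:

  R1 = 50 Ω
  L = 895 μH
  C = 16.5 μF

Step 1 — Angular frequency: ω = 2π·f = 2π·113 = 710 rad/s.
Step 2 — Component impedances:
  R1: Z = R = 50 Ω
  L: Z = jωL = j·710·0.000895 = 0 + j0.6354 Ω
  C: Z = 1/(jωC) = -j/(ω·C) = 0 - j85.36 Ω
Step 3 — Parallel branch: L || C = 1/(1/L + 1/C) = 0 + j0.6402 Ω.
Step 4 — Series with R1: Z_total = R1 + (L || C) = 50 + j0.6402 Ω = 50∠0.7° Ω.

Z = 50 + j0.6402 Ω = 50∠0.7° Ω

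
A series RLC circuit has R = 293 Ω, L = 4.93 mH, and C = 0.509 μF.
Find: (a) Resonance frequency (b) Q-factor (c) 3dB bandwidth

Step 1 — Resonance: ω₀ = 1/√(LC) = 1/√(0.00493·5.09e-07) = 1.996e+04 rad/s.
Step 2 — f₀ = ω₀/(2π) = 3177 Hz.
Step 3 — Series Q: Q = ω₀L/R = 1.996e+04·0.00493/293 = 0.3359.
Step 4 — Bandwidth: Δω = ω₀/Q = 5.943e+04 rad/s; BW = Δω/(2π) = 9459 Hz.

(a) f₀ = 3177 Hz  (b) Q = 0.3359  (c) BW = 9459 Hz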